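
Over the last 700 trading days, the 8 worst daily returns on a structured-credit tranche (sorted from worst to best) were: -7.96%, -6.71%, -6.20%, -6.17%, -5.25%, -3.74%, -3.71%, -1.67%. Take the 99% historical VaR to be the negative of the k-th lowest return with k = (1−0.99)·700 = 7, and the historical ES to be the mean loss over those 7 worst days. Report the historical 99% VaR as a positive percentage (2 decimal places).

3.71%

k = 7; the 7th lowest return is -3.71%, so VaR = 3.71%.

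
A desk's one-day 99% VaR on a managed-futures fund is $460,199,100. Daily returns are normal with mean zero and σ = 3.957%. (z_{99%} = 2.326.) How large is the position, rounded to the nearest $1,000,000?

$5,000,000,000

VaR as a fraction of value: z·σ = 2.326 × 3.957% = 9.20398%.
Position = $460,199,100 / 0.0920398 = $5,000,000,000.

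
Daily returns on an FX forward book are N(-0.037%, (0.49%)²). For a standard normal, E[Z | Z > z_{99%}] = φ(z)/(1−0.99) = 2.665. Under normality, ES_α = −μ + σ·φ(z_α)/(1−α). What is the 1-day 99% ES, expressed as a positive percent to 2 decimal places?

ES = −(-0.037%) + 0.49% × 2.665 = 1.343%.

1.34%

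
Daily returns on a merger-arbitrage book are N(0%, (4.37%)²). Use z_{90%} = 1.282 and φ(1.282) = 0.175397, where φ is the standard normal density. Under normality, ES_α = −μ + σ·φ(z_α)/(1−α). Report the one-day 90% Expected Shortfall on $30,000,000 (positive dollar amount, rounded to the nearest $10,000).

$2,300,000

Tail multiplier: φ(z)/(1−α) = 0.175397 / 0.1 = 1.754.
ES = 4.37% × 1.754 = 7.665%.
On $30,000,000: 0.07665 × $30,000,000 = $2,299,500.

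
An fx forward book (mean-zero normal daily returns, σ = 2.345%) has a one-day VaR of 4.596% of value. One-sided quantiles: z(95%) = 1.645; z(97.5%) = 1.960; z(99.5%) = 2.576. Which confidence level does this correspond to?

Implied z = VaR/σ = 4.596 / 2.345 = 1.960.
This matches z(97.5%) = 1.960.

97.5%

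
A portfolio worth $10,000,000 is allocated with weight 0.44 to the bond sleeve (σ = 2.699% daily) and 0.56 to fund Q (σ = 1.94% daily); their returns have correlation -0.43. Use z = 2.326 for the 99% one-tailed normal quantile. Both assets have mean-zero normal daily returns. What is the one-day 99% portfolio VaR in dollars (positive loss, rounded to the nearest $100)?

$283,100

σ_p² = 0.44²·2.699² + 0.56²·1.94² + 2·-0.43·0.44·0.56·2.699·1.94 = 1.4810 (%²).
σ_p = √1.4810 = 1.217%.
VaR = 2.326 × 1.217% = 2.831%; on $10,000,000 that is $283,100.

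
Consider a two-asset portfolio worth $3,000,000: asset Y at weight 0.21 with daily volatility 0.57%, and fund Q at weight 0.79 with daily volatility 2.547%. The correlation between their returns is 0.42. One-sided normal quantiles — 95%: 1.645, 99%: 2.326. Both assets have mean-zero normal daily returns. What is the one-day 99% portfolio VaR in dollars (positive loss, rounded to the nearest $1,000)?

$144,000

σ_p² = 0.21²·0.57² + 0.79²·2.547² + 2·0.42·0.21·0.79·0.57·2.547 = 4.2653 (%²).
σ_p = √4.2653 = 2.065%.
VaR = 2.326 × 2.065% = 4.803%; on $3,000,000 that is $144,090.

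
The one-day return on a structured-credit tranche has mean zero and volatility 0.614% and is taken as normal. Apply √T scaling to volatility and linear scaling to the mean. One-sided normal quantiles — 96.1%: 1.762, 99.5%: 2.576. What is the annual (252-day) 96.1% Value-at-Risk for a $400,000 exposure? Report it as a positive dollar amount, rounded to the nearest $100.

$68,700

σ_{252d} = 0.614% × √252 = 9.747%.
VaR = 1.762 × 9.747% = 17.174%.
On $400,000: 0.17174 × $400,000 = $68,696.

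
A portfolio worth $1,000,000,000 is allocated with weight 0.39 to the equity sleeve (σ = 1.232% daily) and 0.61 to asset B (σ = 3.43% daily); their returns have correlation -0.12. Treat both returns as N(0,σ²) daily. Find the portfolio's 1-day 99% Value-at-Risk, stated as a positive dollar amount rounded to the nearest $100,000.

σ_p² = 0.39²·1.232² + 0.61²·3.43² + 2·-0.12·0.39·0.61·1.232·3.43 = 4.3673 (%²).
σ_p = √4.3673 = 2.090%.
At 99%, z = 2.326.
VaR = 2.326 × 2.090% = 4.861%; on $1,000,000,000 that is $48,610,000.

$48,600,000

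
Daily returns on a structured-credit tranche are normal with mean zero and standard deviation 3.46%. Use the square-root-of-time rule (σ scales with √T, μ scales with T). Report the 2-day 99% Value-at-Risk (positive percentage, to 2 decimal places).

At 99%, z = 2.326.
σ_{2d} = 3.46% × √2 = 4.893%.
VaR = 2.326 × 4.893% = 11.381%.

11.38%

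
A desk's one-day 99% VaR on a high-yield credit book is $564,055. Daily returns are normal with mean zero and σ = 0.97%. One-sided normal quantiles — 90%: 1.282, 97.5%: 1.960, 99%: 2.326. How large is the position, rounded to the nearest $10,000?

VaR as a fraction of value: z·σ = 2.326 × 0.97% = 2.25622%.
Position = $564,055 / 0.0225622 = $25,000,000.

$25,000,000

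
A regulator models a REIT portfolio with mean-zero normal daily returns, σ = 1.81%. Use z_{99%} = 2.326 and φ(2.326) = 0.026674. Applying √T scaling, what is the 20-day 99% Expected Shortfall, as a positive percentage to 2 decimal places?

σ_{20d} = 1.81% × √20 = 8.095%.
ES multiplier = φ(z)/(1−α) = 0.026674/0.01 = 2.667.
ES = 8.095% × 2.667 = 21.589%.

21.59%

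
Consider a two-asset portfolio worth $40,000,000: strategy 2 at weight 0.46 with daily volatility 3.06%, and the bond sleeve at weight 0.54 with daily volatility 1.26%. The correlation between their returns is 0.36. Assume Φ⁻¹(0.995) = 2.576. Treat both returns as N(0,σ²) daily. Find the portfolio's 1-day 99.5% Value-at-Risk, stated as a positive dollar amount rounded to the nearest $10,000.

σ_p² = 0.46²·3.06² + 0.54²·1.26² + 2·0.36·0.46·0.54·3.06·1.26 = 3.1338 (%²).
σ_p = √3.1338 = 1.770%.
VaR = 2.576 × 1.770% = 4.560%; on $40,000,000 that is $1,824,000.

$1,820,000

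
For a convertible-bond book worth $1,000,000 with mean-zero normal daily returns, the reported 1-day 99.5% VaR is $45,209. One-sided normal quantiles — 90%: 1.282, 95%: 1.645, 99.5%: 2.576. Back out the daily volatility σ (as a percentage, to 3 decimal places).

VaR as a fraction: $45,209 / $1,000,000 = 4.521%.
σ = VaR / z = 4.521% / 2.576 = 1.755%.

1.755%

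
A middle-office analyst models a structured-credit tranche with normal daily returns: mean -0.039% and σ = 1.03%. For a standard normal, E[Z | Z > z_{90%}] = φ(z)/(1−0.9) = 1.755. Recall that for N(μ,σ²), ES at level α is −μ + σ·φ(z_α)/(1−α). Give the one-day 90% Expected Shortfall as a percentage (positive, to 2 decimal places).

1.85%

ES = −(-0.039%) + 1.03% × 1.755 = 1.847%.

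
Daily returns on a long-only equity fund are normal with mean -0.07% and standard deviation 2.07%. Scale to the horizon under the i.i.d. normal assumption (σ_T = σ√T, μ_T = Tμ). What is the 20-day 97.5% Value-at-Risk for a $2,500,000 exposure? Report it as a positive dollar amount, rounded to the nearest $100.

$488,600

At 97.5%, z = 1.960.
σ_{20d} = 2.07% × √20 = 9.257%; μ_{20d} = 20 × -0.07% = -1.400%.
VaR = −(-1.400%) + 1.960 × 9.257% = 19.544%.
On $2,500,000: 0.19544 × $2,500,000 = $488,600.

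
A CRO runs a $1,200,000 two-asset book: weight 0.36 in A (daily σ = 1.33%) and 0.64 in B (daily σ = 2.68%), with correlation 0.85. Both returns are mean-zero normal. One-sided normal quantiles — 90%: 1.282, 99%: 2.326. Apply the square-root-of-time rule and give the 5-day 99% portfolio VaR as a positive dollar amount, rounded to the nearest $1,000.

$133,000

σ_p = √(0.36²·1.33² + 0.64²·2.68² + 2·0.85·0.36·0.64·1.33·2.68) = 2.137%.
σ_{5d} = 2.137% × √5 = 4.778%.
VaR = 2.326 × 4.778% = 11.114%; on $1,200,000 that is $133,368.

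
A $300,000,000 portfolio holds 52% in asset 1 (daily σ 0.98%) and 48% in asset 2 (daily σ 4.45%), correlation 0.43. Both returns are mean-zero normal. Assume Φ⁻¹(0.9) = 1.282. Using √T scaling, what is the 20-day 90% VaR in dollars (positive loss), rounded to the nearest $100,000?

$41,300,000

σ_p = √(0.52²·0.98² + 0.48²·4.45² + 2·0.43·0.52·0.48·0.98·4.45) = 2.400%.
σ_{20d} = 2.400% × √20 = 10.733%.
VaR = 1.282 × 10.733% = 13.760%; on $300,000,000 that is $41,280,000.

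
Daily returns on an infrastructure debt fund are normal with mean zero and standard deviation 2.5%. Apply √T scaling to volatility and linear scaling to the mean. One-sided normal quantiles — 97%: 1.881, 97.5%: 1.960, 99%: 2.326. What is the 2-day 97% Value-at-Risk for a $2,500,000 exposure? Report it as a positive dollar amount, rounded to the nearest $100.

$166,300

σ_{2d} = 2.5% × √2 = 3.536%.
VaR = 1.881 × 3.536% = 6.651%.
On $2,500,000: 0.06651 × $2,500,000 = $166,275.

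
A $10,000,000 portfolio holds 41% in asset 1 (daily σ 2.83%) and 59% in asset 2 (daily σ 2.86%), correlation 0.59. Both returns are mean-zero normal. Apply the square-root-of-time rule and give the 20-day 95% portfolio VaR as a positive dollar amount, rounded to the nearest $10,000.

$1,880,000

σ_p = √(0.41²·2.83² + 0.59²·2.86² + 2·0.59·0.41·0.59·2.83·2.86) = 2.550%.
σ_{20d} = 2.550% × √20 = 11.404%.
z(95%) = 1.645.
VaR = 1.645 × 11.404% = 18.760%; on $10,000,000 that is $1,876,000.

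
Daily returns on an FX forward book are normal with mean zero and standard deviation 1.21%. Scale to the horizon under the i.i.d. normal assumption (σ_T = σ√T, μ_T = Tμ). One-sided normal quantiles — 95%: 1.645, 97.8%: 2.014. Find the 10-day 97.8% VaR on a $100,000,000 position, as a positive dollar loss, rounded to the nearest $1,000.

$7,706,000

σ_{10d} = 1.21% × √10 = 3.826%.
VaR = 2.014 × 3.826% = 7.706%.
On $100,000,000: 0.07706 × $100,000,000 = $7,706,000.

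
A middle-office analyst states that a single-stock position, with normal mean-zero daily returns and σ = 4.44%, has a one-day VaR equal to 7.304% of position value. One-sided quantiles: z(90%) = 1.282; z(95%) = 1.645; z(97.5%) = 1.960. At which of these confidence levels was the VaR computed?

Implied z = VaR/σ = 7.304 / 4.44 = 1.645.
This matches z(95%) = 1.645.

95%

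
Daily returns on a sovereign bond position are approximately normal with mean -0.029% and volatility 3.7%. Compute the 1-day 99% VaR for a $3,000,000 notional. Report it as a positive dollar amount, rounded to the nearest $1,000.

At 99% one-sided, z = 2.326.
VaR = −μ + z·σ = −(-0.029%) + 2.326 × 3.7% = 8.635%.
On $3,000,000: 0.08635 × $3,000,000 = $259,050.

$259,000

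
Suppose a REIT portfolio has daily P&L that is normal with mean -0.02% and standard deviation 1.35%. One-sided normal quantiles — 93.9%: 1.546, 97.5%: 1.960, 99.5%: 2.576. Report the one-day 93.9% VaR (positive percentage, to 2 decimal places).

VaR = −μ + z·σ = −(-0.02%) + 1.546 × 1.35% = 2.107%.

2.11%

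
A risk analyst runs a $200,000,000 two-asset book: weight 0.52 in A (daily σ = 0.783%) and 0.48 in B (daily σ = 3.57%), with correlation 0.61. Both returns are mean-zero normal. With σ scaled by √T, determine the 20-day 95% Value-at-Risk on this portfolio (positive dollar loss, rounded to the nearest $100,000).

σ_p = √(0.52²·0.783² + 0.48²·3.57² + 2·0.61·0.52·0.48·0.783·3.57) = 1.988%.
σ_{20d} = 1.988% × √20 = 8.891%.
z(95%) = 1.645.
VaR = 1.645 × 8.891% = 14.626%; on $200,000,000 that is $29,252,000.

$29,300,000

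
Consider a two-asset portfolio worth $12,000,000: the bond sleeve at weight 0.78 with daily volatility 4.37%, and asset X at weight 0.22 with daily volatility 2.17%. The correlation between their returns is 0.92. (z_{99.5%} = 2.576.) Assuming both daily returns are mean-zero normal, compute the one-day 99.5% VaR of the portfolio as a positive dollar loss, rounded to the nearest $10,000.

σ_p² = 0.78²·4.37² + 0.22²·2.17² + 2·0.92·0.78·0.22·4.37·2.17 = 14.8406 (%²).
σ_p = √14.8406 = 3.852%.
VaR = 2.576 × 3.852% = 9.923%; on $12,000,000 that is $1,190,760.

$1,190,000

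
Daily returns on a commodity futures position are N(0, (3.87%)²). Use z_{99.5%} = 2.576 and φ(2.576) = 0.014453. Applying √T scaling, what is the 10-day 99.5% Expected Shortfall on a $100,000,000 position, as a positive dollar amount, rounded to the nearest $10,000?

$35,380,000

σ_{10d} = 3.87% × √10 = 12.238%.
ES multiplier = φ(z)/(1−α) = 0.014453/0.005 = 2.891.
ES = 12.238% × 2.891 = 35.380%; on $100,000,000: $35,380,000.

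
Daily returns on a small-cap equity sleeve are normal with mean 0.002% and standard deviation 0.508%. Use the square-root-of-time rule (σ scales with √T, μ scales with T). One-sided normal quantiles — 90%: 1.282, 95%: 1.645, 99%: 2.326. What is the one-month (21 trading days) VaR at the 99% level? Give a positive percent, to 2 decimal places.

5.37%

σ_{21d} = 0.508% × √21 = 2.328%; μ_{21d} = 21 × 0.002% = 0.042%.
VaR = −(0.042%) + 2.326 × 2.328% = 5.373%.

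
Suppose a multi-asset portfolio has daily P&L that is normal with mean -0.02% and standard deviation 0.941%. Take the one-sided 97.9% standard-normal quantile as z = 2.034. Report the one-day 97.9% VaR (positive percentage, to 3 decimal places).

VaR = −μ + z·σ = −(-0.02%) + 2.034 × 0.941% = 1.934%.

1.934%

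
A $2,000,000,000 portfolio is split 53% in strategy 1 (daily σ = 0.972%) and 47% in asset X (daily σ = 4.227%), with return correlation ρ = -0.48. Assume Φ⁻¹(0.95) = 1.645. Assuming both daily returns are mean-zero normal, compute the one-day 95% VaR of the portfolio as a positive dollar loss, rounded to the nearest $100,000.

σ_p² = 0.53²·0.972² + 0.47²·4.227² + 2·-0.48·0.53·0.47·0.972·4.227 = 3.2298 (%²).
σ_p = √3.2298 = 1.797%.
VaR = 1.645 × 1.797% = 2.956%; on $2,000,000,000 that is $59,120,000.

$59,100,000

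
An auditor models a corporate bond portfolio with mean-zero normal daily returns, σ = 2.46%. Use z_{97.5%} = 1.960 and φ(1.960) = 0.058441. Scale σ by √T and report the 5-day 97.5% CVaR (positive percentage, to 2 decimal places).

σ_{5d} = 2.46% × √5 = 5.501%.
ES multiplier = φ(z)/(1−α) = 0.058441/0.025 = 2.338.
ES = 5.501% × 2.338 = 12.861%.

12.86%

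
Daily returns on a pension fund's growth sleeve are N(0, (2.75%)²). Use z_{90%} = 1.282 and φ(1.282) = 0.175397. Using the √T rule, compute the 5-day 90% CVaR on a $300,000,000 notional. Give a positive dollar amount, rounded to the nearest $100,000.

σ_{5d} = 2.75% × √5 = 6.149%.
ES multiplier = φ(z)/(1−α) = 0.175397/0.1 = 1.754.
ES = 6.149% × 1.754 = 10.785%; on $300,000,000: $32,355,000.

$32,400,000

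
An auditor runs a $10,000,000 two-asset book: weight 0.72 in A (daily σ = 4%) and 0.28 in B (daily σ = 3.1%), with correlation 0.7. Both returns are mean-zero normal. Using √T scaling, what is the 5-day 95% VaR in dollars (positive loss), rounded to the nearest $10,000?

σ_p = √(0.72²·4² + 0.28²·3.1² + 2·0.7·0.72·0.28·4·3.1) = 3.542%.
σ_{5d} = 3.542% × √5 = 7.920%.
z(95%) = 1.645.
VaR = 1.645 × 7.920% = 13.028%; on $10,000,000 that is $1,302,800.

$1,300,000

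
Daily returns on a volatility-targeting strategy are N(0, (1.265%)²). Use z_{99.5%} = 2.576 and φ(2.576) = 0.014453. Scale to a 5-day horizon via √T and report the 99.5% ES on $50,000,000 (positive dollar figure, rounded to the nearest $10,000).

σ_{5d} = 1.265% × √5 = 2.829%.
ES multiplier = φ(z)/(1−α) = 0.014453/0.005 = 2.891.
ES = 2.829% × 2.891 = 8.179%; on $50,000,000: $4,089,500.

$4,090,000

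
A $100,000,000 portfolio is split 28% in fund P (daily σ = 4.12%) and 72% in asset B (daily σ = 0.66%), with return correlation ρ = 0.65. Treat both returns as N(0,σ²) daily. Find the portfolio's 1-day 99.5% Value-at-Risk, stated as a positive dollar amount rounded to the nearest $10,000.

σ_p² = 0.28²·4.12² + 0.72²·0.66² + 2·0.65·0.28·0.72·4.12·0.66 = 2.2693 (%²).
σ_p = √2.2693 = 1.506%.
At 99.5%, z = 2.576.
VaR = 2.576 × 1.506% = 3.879%; on $100,000,000 that is $3,879,000.

$3,880,000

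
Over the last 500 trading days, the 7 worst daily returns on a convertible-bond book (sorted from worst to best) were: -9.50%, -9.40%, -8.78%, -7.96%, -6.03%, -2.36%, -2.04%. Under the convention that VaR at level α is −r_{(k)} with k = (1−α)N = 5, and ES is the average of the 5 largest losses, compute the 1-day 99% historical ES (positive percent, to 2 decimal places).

The 5 worst returns sum to -41.67%.
ES = −(-41.67%) / 5 = 8.334% ≈ 8.33%.

8.33%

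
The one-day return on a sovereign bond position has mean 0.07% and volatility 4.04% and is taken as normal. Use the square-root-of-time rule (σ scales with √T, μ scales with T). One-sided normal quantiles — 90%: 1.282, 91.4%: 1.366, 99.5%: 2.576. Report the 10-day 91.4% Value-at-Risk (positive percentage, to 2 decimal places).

σ_{10d} = 4.04% × √10 = 12.776%; μ_{10d} = 10 × 0.07% = 0.700%.
VaR = −(0.700%) + 1.366 × 12.776% = 16.752%.

16.75%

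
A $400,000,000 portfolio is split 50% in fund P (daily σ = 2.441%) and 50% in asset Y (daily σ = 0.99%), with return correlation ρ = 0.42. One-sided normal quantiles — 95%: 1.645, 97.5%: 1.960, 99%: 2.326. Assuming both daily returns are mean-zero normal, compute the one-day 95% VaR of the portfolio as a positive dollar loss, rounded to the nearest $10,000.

σ_p² = 0.5²·2.441² + 0.5²·0.99² + 2·0.42·0.5·0.5·2.441·0.99 = 2.2421 (%²).
σ_p = √2.2421 = 1.497%.
VaR = 1.645 × 1.497% = 2.463%; on $400,000,000 that is $9,852,000.

$9,850,000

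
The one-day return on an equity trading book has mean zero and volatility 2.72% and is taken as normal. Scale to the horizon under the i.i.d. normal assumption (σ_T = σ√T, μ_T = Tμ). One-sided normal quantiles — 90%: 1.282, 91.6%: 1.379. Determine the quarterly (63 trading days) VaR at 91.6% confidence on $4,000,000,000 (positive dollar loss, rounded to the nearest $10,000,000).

$1,190,000,000

σ_{63d} = 2.72% × √63 = 21.589%.
VaR = 1.379 × 21.589% = 29.771%.
On $4,000,000,000: 0.29771 × $4,000,000,000 = $1,190,840,000.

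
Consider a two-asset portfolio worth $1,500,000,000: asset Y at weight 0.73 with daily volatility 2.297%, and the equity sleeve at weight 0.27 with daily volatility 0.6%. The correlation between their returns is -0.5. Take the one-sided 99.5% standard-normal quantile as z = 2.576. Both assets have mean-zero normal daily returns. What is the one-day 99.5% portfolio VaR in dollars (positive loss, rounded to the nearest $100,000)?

$61,900,000

σ_p² = 0.73²·2.297² + 0.27²·0.6² + 2·-0.5·0.73·0.27·2.297·0.6 = 2.5663 (%²).
σ_p = √2.5663 = 1.602%.
VaR = 2.576 × 1.602% = 4.127%; on $1,500,000,000 that is $61,905,000.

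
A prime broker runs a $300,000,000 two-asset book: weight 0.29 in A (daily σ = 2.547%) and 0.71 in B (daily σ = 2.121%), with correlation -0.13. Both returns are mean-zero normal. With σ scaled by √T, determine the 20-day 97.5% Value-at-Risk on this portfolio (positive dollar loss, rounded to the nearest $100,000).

$41,800,000

σ_p = √(0.29²·2.547² + 0.71²·2.121² + 2·-0.13·0.29·0.71·2.547·2.121) = 1.589%.
σ_{20d} = 1.589% × √20 = 7.106%.
z(97.5%) = 1.960.
VaR = 1.960 × 7.106% = 13.928%; on $300,000,000 that is $41,784,000.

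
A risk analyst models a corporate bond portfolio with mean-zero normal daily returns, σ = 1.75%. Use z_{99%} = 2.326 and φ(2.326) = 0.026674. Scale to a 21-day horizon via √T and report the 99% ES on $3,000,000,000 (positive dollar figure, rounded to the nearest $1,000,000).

σ_{21d} = 1.75% × √21 = 8.020%.
ES multiplier = φ(z)/(1−α) = 0.026674/0.01 = 2.667.
ES = 8.020% × 2.667 = 21.389%; on $3,000,000,000: $641,670,000.

$642,000,000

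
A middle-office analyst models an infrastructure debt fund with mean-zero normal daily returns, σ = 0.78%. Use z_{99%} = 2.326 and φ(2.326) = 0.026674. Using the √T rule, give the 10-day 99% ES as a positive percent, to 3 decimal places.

σ_{10d} = 0.78% × √10 = 2.467%.
ES multiplier = φ(z)/(1−α) = 0.026674/0.01 = 2.667.
ES = 2.467% × 2.667 = 6.579%.

6.579%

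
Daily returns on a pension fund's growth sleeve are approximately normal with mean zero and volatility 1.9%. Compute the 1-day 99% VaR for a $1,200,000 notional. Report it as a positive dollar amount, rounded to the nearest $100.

At 99% one-sided, z = 2.326.
VaR = z·σ = 2.326 × 1.9% = 4.419%.
On $1,200,000: 0.04419 × $1,200,000 = $53,028.

$53,000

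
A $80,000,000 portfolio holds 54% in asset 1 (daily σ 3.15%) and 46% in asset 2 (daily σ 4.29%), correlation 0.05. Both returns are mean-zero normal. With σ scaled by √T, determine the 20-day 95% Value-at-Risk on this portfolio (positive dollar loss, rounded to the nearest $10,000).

$15,710,000

σ_p = √(0.54²·3.15² + 0.46²·4.29² + 2·0.05·0.54·0.46·3.15·4.29) = 2.669%.
σ_{20d} = 2.669% × √20 = 11.936%.
z(95%) = 1.645.
VaR = 1.645 × 11.936% = 19.635%; on $80,000,000 that is $15,708,000.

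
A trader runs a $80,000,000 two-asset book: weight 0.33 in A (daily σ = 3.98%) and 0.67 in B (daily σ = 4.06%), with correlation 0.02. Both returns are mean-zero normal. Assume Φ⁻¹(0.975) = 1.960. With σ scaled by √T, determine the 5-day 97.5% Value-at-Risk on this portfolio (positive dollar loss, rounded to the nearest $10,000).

σ_p = √(0.33²·3.98² + 0.67²·4.06² + 2·0.02·0.33·0.67·3.98·4.06) = 3.044%.
σ_{5d} = 3.044% × √5 = 6.807%.
VaR = 1.960 × 6.807% = 13.342%; on $80,000,000 that is $10,673,600.

$10,670,000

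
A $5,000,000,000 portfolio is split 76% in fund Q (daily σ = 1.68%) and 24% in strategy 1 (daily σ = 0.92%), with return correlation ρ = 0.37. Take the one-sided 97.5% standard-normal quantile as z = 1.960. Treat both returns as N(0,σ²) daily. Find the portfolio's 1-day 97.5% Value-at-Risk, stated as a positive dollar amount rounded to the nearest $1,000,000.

$135,000,000

σ_p² = 0.76²·1.68² + 0.24²·0.92² + 2·0.37·0.76·0.24·1.68·0.92 = 1.8876 (%²).
σ_p = √1.8876 = 1.374%.
VaR = 1.960 × 1.374% = 2.693%; on $5,000,000,000 that is $134,650,000.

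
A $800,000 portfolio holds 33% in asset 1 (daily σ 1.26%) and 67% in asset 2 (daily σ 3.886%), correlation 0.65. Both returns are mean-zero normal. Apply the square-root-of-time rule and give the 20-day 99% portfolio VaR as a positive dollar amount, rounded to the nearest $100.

σ_p = √(0.33²·1.26² + 0.67²·3.886² + 2·0.65·0.33·0.67·1.26·3.886) = 2.891%.
σ_{20d} = 2.891% × √20 = 12.929%.
z(99%) = 2.326.
VaR = 2.326 × 12.929% = 30.073%; on $800,000 that is $240,584.

$240,600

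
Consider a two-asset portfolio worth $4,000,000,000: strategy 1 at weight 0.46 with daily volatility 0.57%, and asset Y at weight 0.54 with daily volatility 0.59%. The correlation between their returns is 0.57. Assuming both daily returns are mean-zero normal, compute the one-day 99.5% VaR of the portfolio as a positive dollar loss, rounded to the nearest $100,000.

σ_p² = 0.46²·0.57² + 0.54²·0.59² + 2·0.57·0.46·0.54·0.57·0.59 = 0.2655 (%²).
σ_p = √0.2655 = 0.515%.
At 99.5%, z = 2.576.
VaR = 2.576 × 0.515% = 1.327%; on $4,000,000,000 that is $53,080,000.

$53,100,000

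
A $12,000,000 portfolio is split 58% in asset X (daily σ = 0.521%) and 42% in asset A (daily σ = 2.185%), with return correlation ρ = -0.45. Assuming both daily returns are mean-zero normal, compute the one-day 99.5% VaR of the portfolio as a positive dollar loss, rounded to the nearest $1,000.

σ_p² = 0.58²·0.521² + 0.42²·2.185² + 2·-0.45·0.58·0.42·0.521·2.185 = 0.6839 (%²).
σ_p = √0.6839 = 0.827%.
At 99.5%, z = 2.576.
VaR = 2.576 × 0.827% = 2.130%; on $12,000,000 that is $255,600.

$256,000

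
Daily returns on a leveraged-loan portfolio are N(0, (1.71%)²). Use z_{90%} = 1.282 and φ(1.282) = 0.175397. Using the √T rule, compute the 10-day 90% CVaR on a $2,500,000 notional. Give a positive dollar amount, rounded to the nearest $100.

σ_{10d} = 1.71% × √10 = 5.407%.
ES multiplier = φ(z)/(1−α) = 0.175397/0.1 = 1.754.
ES = 5.407% × 1.754 = 9.484%; on $2,500,000: $237,100.

$237,100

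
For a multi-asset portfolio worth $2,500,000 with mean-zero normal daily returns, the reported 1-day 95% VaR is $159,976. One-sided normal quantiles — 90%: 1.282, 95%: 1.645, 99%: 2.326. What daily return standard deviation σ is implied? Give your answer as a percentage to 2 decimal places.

3.89%

VaR as a fraction: $159,976 / $2,500,000 = 6.399%.
σ = VaR / z = 6.399% / 1.645 = 3.890%.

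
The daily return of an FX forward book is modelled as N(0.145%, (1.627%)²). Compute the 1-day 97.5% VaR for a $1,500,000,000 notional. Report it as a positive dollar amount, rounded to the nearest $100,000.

$45,700,000

At 97.5% one-sided, z = 1.960.
VaR = −μ + z·σ = −(0.145%) + 1.960 × 1.627% = 3.044%.
On $1,500,000,000: 0.03044 × $1,500,000,000 = $45,660,000.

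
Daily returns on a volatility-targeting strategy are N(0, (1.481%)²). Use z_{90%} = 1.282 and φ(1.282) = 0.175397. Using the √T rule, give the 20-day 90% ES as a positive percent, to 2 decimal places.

σ_{20d} = 1.481% × √20 = 6.623%.
ES multiplier = φ(z)/(1−α) = 0.175397/0.1 = 1.754.
ES = 6.623% × 1.754 = 11.617%.

11.62%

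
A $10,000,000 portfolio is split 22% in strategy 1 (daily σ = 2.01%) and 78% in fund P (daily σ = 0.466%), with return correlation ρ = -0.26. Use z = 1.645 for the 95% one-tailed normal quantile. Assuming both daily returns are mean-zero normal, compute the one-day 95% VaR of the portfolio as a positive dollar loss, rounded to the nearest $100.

σ_p² = 0.22²·2.01² + 0.78²·0.466² + 2·-0.26·0.22·0.78·2.01·0.466 = 0.2441 (%²).
σ_p = √0.2441 = 0.494%.
VaR = 1.645 × 0.494% = 0.813%; on $10,000,000 that is $81,300.

$81,300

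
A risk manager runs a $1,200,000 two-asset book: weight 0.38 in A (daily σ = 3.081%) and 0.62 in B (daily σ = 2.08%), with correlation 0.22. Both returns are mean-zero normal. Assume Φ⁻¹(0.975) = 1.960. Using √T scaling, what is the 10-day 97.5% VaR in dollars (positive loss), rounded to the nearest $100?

$143,000

σ_p = √(0.38²·3.081² + 0.62²·2.08² + 2·0.22·0.38·0.62·3.081·2.08) = 1.923%.
σ_{10d} = 1.923% × √10 = 6.081%.
VaR = 1.960 × 6.081% = 11.919%; on $1,200,000 that is $143,028.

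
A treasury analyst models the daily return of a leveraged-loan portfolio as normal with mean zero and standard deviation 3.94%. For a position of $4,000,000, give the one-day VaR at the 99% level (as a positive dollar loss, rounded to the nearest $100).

At 99% one-sided, z = 2.326.
VaR = z·σ = 2.326 × 3.94% = 9.164%.
On $4,000,000: 0.09164 × $4,000,000 = $366,560.

$366,600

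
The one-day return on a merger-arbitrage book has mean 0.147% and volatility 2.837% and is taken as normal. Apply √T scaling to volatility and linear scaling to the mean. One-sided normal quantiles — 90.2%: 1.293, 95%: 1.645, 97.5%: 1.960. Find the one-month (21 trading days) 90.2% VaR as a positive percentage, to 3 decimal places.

σ_{21d} = 2.837% × √21 = 13.001%; μ_{21d} = 21 × 0.147% = 3.087%.
VaR = −(3.087%) + 1.293 × 13.001% = 13.723%.

13.723%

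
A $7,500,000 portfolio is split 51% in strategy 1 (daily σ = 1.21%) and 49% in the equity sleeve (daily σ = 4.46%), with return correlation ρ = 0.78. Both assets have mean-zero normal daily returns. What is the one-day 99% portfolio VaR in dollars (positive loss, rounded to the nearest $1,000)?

$470,000

σ_p² = 0.51²·1.21² + 0.49²·4.46² + 2·0.78·0.51·0.49·1.21·4.46 = 7.2606 (%²).
σ_p = √7.2606 = 2.695%.
At 99%, z = 2.326.
VaR = 2.326 × 2.695% = 6.269%; on $7,500,000 that is $470,175.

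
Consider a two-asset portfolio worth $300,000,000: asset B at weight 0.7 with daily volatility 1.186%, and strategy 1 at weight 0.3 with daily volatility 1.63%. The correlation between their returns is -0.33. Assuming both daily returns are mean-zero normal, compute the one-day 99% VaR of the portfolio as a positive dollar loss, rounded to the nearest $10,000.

σ_p² = 0.7²·1.186² + 0.3²·1.63² + 2·-0.33·0.7·0.3·1.186·1.63 = 0.6604 (%²).
σ_p = √0.6604 = 0.813%.
At 99%, z = 2.326.
VaR = 2.326 × 0.813% = 1.891%; on $300,000,000 that is $5,673,000.

$5,670,000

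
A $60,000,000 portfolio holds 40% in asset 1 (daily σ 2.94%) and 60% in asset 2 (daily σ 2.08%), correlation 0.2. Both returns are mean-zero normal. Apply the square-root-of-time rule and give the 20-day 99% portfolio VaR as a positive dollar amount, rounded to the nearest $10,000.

σ_p = √(0.4²·2.94² + 0.6²·2.08² + 2·0.2·0.4·0.6·2.94·2.08) = 1.878%.
σ_{20d} = 1.878% × √20 = 8.399%.
z(99%) = 2.326.
VaR = 2.326 × 8.399% = 19.536%; on $60,000,000 that is $11,721,600.

$11,720,000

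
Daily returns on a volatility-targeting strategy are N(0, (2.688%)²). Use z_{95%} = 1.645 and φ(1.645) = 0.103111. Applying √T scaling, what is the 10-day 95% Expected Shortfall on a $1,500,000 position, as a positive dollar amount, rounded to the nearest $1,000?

σ_{10d} = 2.688% × √10 = 8.500%.
ES multiplier = φ(z)/(1−α) = 0.103111/0.05 = 2.062.
ES = 8.500% × 2.062 = 17.527%; on $1,500,000: $262,905.

$263,000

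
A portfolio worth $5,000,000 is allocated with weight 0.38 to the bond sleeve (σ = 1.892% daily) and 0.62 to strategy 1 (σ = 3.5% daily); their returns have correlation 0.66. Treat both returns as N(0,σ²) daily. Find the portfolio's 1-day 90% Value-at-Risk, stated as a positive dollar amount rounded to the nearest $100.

σ_p² = 0.38²·1.892² + 0.62²·3.5² + 2·0.66·0.38·0.62·1.892·3.5 = 7.2852 (%²).
σ_p = √7.2852 = 2.699%.
At 90%, z = 1.282.
VaR = 1.282 × 2.699% = 3.460%; on $5,000,000 that is $173,000.

$173,000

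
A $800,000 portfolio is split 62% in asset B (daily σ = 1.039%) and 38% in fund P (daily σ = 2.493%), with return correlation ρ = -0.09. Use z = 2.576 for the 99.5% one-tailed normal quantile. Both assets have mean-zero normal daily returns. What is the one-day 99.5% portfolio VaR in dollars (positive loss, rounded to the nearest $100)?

σ_p² = 0.62²·1.039² + 0.38²·2.493² + 2·-0.09·0.62·0.38·1.039·2.493 = 1.2026 (%²).
σ_p = √1.2026 = 1.097%.
VaR = 2.576 × 1.097% = 2.826%; on $800,000 that is $22,608.

$22,600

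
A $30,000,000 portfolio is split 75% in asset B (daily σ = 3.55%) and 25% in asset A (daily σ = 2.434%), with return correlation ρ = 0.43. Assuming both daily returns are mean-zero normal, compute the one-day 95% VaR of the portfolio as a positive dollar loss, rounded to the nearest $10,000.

$1,470,000

σ_p² = 0.75²·3.55² + 0.25²·2.434² + 2·0.43·0.75·0.25·3.55·2.434 = 8.8525 (%²).
σ_p = √8.8525 = 2.975%.
At 95%, z = 1.645.
VaR = 1.645 × 2.975% = 4.894%; on $30,000,000 that is $1,468,200.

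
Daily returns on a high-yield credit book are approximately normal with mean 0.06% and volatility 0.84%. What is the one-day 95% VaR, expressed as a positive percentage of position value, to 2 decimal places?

1.32%

At 95% one-sided, z = 1.645.
VaR = −μ + z·σ = −(0.06%) + 1.645 × 0.84% = 1.322%.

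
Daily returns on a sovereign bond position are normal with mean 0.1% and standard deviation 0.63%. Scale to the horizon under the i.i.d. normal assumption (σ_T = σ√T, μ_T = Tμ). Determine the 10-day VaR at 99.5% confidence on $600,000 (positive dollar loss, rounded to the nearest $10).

At 99.5%, z = 2.576.
σ_{10d} = 0.63% × √10 = 1.992%; μ_{10d} = 10 × 0.1% = 1.000%.
VaR = −(1.000%) + 2.576 × 1.992% = 4.131%.
On $600,000: 0.04131 × $600,000 = $24,786.

$24,790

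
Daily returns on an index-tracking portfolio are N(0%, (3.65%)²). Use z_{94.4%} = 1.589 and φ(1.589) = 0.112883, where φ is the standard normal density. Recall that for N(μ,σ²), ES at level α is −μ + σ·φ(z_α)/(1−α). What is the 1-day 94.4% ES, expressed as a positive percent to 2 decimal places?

Tail multiplier: φ(z)/(1−α) = 0.112883 / 0.056 = 2.016.
ES = 3.65% × 2.016 = 7.358%.

7.36%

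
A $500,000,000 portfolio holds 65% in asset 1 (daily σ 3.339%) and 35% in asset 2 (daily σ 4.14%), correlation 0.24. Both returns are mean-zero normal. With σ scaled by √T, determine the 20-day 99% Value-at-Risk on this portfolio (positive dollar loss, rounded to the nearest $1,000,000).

σ_p = √(0.65²·3.339² + 0.35²·4.14² + 2·0.24·0.65·0.35·3.339·4.14) = 2.884%.
σ_{20d} = 2.884% × √20 = 12.898%.
z(99%) = 2.326.
VaR = 2.326 × 12.898% = 30.001%; on $500,000,000 that is $150,005,000.

$150,000,000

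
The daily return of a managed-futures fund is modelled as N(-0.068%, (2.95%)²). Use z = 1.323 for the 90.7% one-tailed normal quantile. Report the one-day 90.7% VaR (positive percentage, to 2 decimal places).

VaR = −μ + z·σ = −(-0.068%) + 1.323 × 2.95% = 3.971%.

3.97%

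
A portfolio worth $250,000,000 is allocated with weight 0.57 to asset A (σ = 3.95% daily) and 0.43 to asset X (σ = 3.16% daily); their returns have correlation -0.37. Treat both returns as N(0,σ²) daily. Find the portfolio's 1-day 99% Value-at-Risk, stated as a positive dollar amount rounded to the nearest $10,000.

σ_p² = 0.57²·3.95² + 0.43²·3.16² + 2·-0.37·0.57·0.43·3.95·3.16 = 4.6517 (%²).
σ_p = √4.6517 = 2.157%.
At 99%, z = 2.326.
VaR = 2.326 × 2.157% = 5.017%; on $250,000,000 that is $12,542,500.

$12,540,000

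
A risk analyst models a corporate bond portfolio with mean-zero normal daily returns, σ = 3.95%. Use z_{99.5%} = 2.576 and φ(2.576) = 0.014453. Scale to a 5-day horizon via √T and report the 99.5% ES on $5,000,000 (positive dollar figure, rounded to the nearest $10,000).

σ_{5d} = 3.95% × √5 = 8.832%.
ES multiplier = φ(z)/(1−α) = 0.014453/0.005 = 2.891.
ES = 8.832% × 2.891 = 25.533%; on $5,000,000: $1,276,650.

$1,280,000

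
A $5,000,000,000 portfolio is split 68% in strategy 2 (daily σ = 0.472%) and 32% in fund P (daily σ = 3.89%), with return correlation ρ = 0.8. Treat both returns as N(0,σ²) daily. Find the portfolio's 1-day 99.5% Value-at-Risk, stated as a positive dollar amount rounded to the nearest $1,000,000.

$195,000,000

σ_p² = 0.68²·0.472² + 0.32²·3.89² + 2·0.8·0.68·0.32·0.472·3.89 = 2.2918 (%²).
σ_p = √2.2918 = 1.514%.
At 99.5%, z = 2.576.
VaR = 2.576 × 1.514% = 3.900%; on $5,000,000,000 that is $195,000,000.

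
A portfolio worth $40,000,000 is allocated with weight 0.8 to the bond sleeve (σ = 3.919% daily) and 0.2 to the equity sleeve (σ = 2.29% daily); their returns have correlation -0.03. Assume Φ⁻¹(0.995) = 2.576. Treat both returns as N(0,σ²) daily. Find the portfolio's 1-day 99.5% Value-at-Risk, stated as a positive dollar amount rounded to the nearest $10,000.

σ_p² = 0.8²·3.919² + 0.2²·2.29² + 2·-0.03·0.8·0.2·3.919·2.29 = 9.9531 (%²).
σ_p = √9.9531 = 3.155%.
VaR = 2.576 × 3.155% = 8.127%; on $40,000,000 that is $3,250,800.

$3,250,000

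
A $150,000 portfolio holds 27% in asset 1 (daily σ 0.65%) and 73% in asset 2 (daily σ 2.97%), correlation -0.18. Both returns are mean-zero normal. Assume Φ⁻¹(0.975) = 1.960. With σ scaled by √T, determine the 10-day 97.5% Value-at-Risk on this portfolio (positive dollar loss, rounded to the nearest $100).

σ_p = √(0.27²·0.65² + 0.73²·2.97² + 2·-0.18·0.27·0.73·0.65·2.97) = 2.143%.
σ_{10d} = 2.143% × √10 = 6.777%.
VaR = 1.960 × 6.777% = 13.283%; on $150,000 that is $19,924.

$19,900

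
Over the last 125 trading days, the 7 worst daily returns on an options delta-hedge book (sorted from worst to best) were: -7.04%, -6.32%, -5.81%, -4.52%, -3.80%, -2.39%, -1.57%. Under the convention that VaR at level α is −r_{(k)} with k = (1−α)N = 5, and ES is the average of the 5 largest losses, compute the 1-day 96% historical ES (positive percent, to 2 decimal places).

5.50%

The 5 worst returns sum to -27.49%.
ES = −(-27.49%) / 5 = 5.498% ≈ 5.50%.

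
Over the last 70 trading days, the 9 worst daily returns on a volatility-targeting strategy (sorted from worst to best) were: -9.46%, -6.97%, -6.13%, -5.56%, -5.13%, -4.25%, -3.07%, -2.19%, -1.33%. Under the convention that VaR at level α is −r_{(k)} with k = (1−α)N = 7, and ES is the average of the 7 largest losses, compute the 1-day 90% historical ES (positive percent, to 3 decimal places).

The 7 worst returns sum to -40.57%.
ES = −(-40.57%) / 7 = 5.7957…% ≈ 5.796%.

5.796%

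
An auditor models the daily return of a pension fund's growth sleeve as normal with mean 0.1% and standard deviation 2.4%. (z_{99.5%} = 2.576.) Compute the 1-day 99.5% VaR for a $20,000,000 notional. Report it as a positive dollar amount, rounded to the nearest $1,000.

$1,216,000

VaR = −μ + z·σ = −(0.1%) + 2.576 × 2.4% = 6.082%.
On $20,000,000: 0.06082 × $20,000,000 = $1,216,400.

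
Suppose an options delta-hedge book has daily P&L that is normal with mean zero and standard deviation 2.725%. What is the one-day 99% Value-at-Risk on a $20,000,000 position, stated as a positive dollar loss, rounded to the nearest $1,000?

At 99% one-sided, z = 2.326.
VaR = z·σ = 2.326 × 2.725% = 6.338%.
On $20,000,000: 0.06338 × $20,000,000 = $1,267,600.

$1,268,000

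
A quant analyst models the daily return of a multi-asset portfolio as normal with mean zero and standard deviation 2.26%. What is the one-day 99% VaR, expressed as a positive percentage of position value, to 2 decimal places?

5.26%

At 99% one-sided, z = 2.326.
VaR = z·σ = 2.326 × 2.26% = 5.257%.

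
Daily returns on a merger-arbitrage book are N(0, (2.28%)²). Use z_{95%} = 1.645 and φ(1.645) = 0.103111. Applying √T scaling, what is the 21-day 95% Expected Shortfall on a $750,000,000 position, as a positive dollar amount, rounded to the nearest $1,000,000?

σ_{21d} = 2.28% × √21 = 10.448%.
ES multiplier = φ(z)/(1−α) = 0.103111/0.05 = 2.062.
ES = 10.448% × 2.062 = 21.544%; on $750,000,000: $161,580,000.

$162,000,000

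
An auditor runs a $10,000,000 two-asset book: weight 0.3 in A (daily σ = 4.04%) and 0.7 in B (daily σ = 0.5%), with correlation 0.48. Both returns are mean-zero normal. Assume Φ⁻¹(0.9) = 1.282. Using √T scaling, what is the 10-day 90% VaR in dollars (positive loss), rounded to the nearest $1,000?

$573,000

σ_p = √(0.3²·4.04² + 0.7²·0.5² + 2·0.48·0.3·0.7·4.04·0.5) = 1.414%.
σ_{10d} = 1.414% × √10 = 4.471%.
VaR = 1.282 × 4.471% = 5.732%; on $10,000,000 that is $573,200.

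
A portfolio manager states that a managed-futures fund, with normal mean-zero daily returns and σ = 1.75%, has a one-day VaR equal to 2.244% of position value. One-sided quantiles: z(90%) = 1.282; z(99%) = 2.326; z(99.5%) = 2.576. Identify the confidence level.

Implied z = VaR/σ = 2.244 / 1.75 = 1.282.
This matches z(90%) = 1.282.

90%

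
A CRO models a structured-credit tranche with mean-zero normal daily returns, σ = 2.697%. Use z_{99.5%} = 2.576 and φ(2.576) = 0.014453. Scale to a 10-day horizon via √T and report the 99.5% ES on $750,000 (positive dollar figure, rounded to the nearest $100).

$184,900

σ_{10d} = 2.697% × √10 = 8.529%.
ES multiplier = φ(z)/(1−α) = 0.014453/0.005 = 2.891.
ES = 8.529% × 2.891 = 24.657%; on $750,000: $184,928.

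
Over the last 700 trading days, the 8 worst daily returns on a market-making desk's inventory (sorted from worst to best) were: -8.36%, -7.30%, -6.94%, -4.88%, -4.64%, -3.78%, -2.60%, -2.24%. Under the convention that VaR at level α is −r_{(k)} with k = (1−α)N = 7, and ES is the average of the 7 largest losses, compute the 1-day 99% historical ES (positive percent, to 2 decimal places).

5.50%

The 7 worst returns sum to -38.50%.
ES = −(-38.50%) / 7 = 5.5% ≈ 5.50%.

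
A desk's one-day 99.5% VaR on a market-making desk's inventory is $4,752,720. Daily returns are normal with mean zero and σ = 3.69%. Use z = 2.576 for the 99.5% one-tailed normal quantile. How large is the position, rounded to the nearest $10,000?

VaR as a fraction of value: z·σ = 2.576 × 3.69% = 9.50544%.
Position = $4,752,720 / 0.0950544 = $50,000,000.

$50,000,000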